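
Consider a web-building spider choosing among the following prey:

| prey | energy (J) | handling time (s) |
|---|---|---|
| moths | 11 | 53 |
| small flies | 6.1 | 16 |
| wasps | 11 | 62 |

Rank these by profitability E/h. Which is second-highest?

In descending order of E/h:
small flies: 6.1/16 = 0.381 J/s
moths: 11/53 = 0.208 J/s
wasps: 11/62 = 0.177 J/s

moths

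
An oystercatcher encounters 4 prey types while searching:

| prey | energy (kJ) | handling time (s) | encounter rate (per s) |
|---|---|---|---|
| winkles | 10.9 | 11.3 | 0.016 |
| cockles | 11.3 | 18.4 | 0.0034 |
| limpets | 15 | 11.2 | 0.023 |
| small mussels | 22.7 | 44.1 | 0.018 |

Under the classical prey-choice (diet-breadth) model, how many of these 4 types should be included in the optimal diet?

4

Rank by E/h (kJ/s): limpets 1.34, winkles 0.965, cockles 0.614, small mussels 0.515. Include each in turn until the next type's E/h falls below the running intake rate.
Rate on top 1: 0.2743. winkles: 0.965 > 0.2743 → include.
Rate on top 2: 0.3611. cockles: 0.614 > 0.3611 → include.
Rate on top 3: 0.3716. small mussels: 0.515 > 0.3716 → include.
Optimal diet: limpets, winkles, cockles, small mussels — 4 of 4 types.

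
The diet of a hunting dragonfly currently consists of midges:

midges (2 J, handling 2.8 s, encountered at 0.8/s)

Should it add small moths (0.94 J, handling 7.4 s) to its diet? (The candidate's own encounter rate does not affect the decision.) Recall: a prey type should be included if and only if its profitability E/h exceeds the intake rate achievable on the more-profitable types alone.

Current rate: (0.8×2)/(1 + 0.8×2.8) = 0.4938 J/s.
Profitability of small moths: 0.94/7.4 = 0.127 J/s.
0.127 < 0.4938, so adding small moths would lower the average — exclude it.

No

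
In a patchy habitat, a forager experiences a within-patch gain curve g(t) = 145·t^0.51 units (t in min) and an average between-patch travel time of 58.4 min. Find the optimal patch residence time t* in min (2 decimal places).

Optimal t* satisfies g'(t*) = g(t*)/(T + t*).
g'(t) = 0.51·145·t^-0.49. Setting 0.51·145·t^-0.49 = 145·t^0.51/(58.4+t) gives 0.51(58.4+t) = t, so 0.49·t = 0.51×58.4.
t* = 0.51×58.4/0.49 = 60.78 min.

60.78 min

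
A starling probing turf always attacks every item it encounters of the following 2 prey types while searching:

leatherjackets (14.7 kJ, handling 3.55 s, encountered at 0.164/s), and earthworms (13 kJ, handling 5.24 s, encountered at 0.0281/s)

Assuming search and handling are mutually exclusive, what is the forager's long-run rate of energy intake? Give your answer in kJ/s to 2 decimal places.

R = Σλ_iE_i / (1 + Σλ_ih_i)
Numerator: 0.164×14.7 + 0.0281×13 = 2.776
Denominator: 1 + 0.164×3.55 + 0.0281×5.24 = 1.729
R = 2.776/1.729 = 1.605 kJ/s

1.61 kJ/s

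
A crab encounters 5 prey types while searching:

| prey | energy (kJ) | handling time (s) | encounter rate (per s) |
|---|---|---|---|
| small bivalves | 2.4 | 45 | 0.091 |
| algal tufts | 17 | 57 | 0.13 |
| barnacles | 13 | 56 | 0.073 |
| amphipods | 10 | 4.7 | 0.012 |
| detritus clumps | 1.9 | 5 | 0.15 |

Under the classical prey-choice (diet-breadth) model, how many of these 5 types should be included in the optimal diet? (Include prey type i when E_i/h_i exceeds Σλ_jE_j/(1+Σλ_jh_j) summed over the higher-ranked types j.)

Profitabilities (E/h, kJ/s): amphipods 2.13, detritus clumps 0.38, algal tufts 0.298, barnacles 0.232, small bivalves 0.0533. Add prey in this order while the next type's profitability exceeds the intake rate on those already taken.
Rate on top 1: 0.1136. detritus clumps: 0.38 > 0.1136 → include.
Rate on top 2: 0.2242. algal tufts: 0.298 > 0.2242 → include.
Rate on top 3: 0.2837. barnacles: 0.232 < 0.2837 → exclude; stop.
Optimal diet: amphipods, detritus clumps, algal tufts — 3 of 5 types.

3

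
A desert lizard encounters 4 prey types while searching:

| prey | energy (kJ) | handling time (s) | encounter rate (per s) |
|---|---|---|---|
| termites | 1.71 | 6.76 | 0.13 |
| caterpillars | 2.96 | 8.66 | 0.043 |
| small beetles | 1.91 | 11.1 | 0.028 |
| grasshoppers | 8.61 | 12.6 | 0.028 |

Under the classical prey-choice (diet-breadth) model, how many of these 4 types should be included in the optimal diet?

Rank by E/h (kJ/s): grasshoppers 0.683, caterpillars 0.342, termites 0.253, small beetles 0.172. Include each in turn until the next type's E/h falls below the running intake rate.
Rate on top 1: 0.1782. caterpillars: 0.342 > 0.1782 → include.
Rate on top 2: 0.2135. termites: 0.253 > 0.2135 → include.
Rate on top 3: 0.2268. small beetles: 0.172 < 0.2268 → exclude; stop.
Optimal diet: grasshoppers, caterpillars, termites — 3 of 4 types.

3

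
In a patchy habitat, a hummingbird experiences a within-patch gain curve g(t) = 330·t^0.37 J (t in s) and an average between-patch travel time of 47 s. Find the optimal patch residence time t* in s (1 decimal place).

27.6 s

Maximise g(t)/(T+t): set derivative to zero → g'(t)(T+t) = g(t).
g'(t) = 0.37·330·t^-0.63. Setting 0.37·330·t^-0.63 = 330·t^0.37/(47+t) gives 0.37(47+t) = t, so 0.63·t = 0.37×47.
t* = 0.37×47/0.63 = 27.6 s.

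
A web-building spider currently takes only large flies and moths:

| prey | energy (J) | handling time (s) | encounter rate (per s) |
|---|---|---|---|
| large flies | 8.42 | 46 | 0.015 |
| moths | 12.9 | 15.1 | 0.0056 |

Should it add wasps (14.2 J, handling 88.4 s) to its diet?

Current rate: (0.015×8.42 + 0.0056×12.9)/(1 + 0.015×46 + 0.0056×15.1) = 0.1119 J/s.
Profitability of wasps: 14.2/88.4 = 0.1606 J/s.
Since 0.1606 > R, including wasps increases the long-run rate.

Yes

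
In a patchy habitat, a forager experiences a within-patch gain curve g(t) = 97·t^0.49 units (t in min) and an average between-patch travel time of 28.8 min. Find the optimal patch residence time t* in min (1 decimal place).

27.7 min

By the marginal value theorem, leave when the instantaneous gain rate g'(t) equals the habitat-wide average g(t)/(T + t).
g'(t) = 0.49·97·t^-0.51. Setting 0.49·97·t^-0.51 = 97·t^0.49/(28.8+t) gives 0.49(28.8+t) = t, so 0.51·t = 0.49×28.8.
t* = 0.49×28.8/0.51 = 27.67 min.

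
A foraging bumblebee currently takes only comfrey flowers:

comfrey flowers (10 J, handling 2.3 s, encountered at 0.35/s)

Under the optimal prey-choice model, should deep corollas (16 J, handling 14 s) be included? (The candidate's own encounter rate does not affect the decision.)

On comfrey flowers alone, R = ΣλE/(1+Σλh) = 3.5/1.805 = 1.939 J/s.
Profitability of deep corollas: 16/14 = 1.143 J/s.
1.143 < 1.939, so adding deep corollas would lower the average — exclude it.

No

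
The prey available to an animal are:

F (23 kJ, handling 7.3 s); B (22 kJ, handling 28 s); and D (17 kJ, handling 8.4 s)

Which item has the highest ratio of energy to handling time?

Profitability E/h (kJ/s): F = 23/7.3 = 3.15, B = 22/28 = 0.786, D = 17/8.4 = 2.02.
Ranked: F > D > B.

F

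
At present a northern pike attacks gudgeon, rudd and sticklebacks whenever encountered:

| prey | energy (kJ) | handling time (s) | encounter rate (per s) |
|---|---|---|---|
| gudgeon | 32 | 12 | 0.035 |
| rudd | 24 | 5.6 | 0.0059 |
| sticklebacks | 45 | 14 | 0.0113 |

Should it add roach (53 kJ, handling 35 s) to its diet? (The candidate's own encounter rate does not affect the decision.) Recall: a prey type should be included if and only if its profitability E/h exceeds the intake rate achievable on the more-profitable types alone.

Yes

Intake rate on the current diet: R = (0.035×32 + 0.0059×24 + 0.0113×45) / (1 + 0.035×12 + 0.0059×5.6 + 0.0113×14) = 1.77/1.611 = 1.099 kJ/s.
roach: E/h = 53/35 = 1.514 kJ/s.
1.514 > 1.099, so adding roach raises the average — include it.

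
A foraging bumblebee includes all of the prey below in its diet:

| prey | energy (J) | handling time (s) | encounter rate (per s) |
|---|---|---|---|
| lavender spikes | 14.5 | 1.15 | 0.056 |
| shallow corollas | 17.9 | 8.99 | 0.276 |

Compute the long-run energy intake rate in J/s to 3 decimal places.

R = (0.056×14.5 + 0.276×17.9) / (1 + 0.056×1.15 + 0.276×8.99) = 5.752/3.546 = 1.622 J/s.

1.622 J/s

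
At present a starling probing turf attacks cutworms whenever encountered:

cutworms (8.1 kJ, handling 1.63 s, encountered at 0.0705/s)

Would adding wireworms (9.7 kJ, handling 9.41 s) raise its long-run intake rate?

Current rate: (0.0705×8.1)/(1 + 0.0705×1.63) = 0.5122 kJ/s.
wireworms: E/h = 9.7/9.41 = 1.031 kJ/s.
1.031 > 0.5122, so adding wireworms raises the average — include it.

Yes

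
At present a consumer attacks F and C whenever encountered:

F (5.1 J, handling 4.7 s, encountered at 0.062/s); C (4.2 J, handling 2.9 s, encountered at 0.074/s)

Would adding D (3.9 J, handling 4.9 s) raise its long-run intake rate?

Yes

Intake rate on the current diet: R = (0.062×5.1 + 0.074×4.2) / (1 + 0.062×4.7 + 0.074×2.9) = 0.627/1.506 = 0.4163 J/s.
Profitability of D: 3.9/4.9 = 0.7959 J/s.
Since 0.7959 > R, including D increases the long-run rate.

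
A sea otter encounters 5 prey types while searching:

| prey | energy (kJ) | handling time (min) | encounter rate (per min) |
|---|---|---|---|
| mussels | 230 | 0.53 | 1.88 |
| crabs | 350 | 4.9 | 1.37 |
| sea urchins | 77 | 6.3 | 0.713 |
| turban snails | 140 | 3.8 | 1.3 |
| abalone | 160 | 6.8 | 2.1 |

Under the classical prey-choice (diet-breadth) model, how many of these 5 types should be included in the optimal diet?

1

E/h in descending order: mussels 434, crabs 71.4, turban snails 36.8, abalone 23.5, sea urchins 12.2 kJ/min. The optimal diet is the largest prefix of this list for which every included type satisfies E_i/h_i > R on the types above it.
Rate on top 1: 216.6. crabs: 71.4 < 216.6 → exclude; stop.
Optimal diet: mussels — 1 of 5 types.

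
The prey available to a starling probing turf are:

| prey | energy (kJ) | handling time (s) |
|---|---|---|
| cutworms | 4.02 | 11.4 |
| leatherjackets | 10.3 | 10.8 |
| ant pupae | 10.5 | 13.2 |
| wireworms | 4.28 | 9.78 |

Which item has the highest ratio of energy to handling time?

leatherjackets

In descending order of E/h:
leatherjackets: 10.3/10.8 = 0.954 kJ/s
ant pupae: 10.5/13.2 = 0.795 kJ/s
wireworms: 4.28/9.78 = 0.438 kJ/s
cutworms: 4.02/11.4 = 0.353 kJ/s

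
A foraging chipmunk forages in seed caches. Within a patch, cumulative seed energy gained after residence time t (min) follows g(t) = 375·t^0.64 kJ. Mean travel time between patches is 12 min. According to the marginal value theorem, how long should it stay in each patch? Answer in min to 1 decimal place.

21.3 min

Maximise g(t)/(T+t): set derivative to zero → g'(t)(T+t) = g(t).
g'(t) = 0.64·375·t^-0.36. Setting 0.64·375·t^-0.36 = 375·t^0.64/(12+t) gives 0.64(12+t) = t, so 0.36·t = 0.64×12.
t* = 0.64×12/0.36 = 21.33 min.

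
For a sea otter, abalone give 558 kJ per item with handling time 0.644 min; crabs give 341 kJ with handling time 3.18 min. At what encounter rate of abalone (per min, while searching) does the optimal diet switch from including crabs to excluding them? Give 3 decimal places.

0.219 per min

Drop crabs once their profitability E₂/h₂ falls below the rate achievable on abalone alone: E₂/h₂ = λE₁/(1 + λh₁).
Solve for λ: λE₁h₂ = E₂(1 + λh₁) → λ(E₁h₂ − E₂h₁) = E₂ → λ = E₂/(E₁h₂ − E₂h₁).
λ = 341/(558×3.18 − 341×0.644) = 341/1555 = 0.2193 per min.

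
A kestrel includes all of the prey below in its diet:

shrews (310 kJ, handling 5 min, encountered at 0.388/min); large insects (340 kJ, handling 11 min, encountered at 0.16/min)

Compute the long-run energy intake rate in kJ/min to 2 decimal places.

37.17 kJ/min

R = (0.388×310 + 0.16×340) / (1 + 0.388×5 + 0.16×11) = 174.7/4.7 = 37.17 kJ/min.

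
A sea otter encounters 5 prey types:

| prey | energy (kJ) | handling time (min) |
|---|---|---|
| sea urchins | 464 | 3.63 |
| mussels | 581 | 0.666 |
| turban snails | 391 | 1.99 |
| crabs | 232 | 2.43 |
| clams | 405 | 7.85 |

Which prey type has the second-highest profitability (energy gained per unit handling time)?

turban snails

In descending order of E/h:
mussels: 581/0.666 = 872 kJ/min
turban snails: 391/1.99 = 196 kJ/min
sea urchins: 464/3.63 = 128 kJ/min
crabs: 232/2.43 = 95.5 kJ/min
clams: 405/7.85 = 51.6 kJ/min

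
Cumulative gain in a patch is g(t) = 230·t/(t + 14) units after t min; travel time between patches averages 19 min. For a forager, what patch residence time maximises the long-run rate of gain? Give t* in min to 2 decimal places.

16.31 min

By the marginal value theorem, leave when the instantaneous gain rate g'(t) equals the habitat-wide average g(t)/(T + t).
g'(t) = 230·14/(t + 14)². Setting 230·14/(t+14)² = 230t/[(t+14)(19+t)] gives 14(19+t) = t(t+14), so t² = 14×19 = 266.
t* = √266 = 16.31 min.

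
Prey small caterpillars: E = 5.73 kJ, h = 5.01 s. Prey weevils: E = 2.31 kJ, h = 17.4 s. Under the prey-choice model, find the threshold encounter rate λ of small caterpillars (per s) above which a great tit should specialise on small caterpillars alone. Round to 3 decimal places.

At the threshold, the rate on small caterpillars alone equals the profitability of weevils: λ·5.73/(1 + λ·5.01) = 2.31/17.4 = 0.1328.
Rearranging, λ(5.73 − 0.1328×5.01) = 0.1328, so λ = 0.1328/5.065 = 0.02621 per s.

0.026 per s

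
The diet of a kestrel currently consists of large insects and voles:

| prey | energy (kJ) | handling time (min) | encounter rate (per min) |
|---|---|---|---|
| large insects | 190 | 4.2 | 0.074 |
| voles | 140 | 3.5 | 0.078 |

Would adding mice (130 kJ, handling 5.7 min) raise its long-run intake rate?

Yes

Current rate: (0.074×190 + 0.078×140)/(1 + 0.074×4.2 + 0.078×3.5) = 15.77 kJ/min.
Profitability of mice: 130/5.7 = 22.81 kJ/min.
Since 22.81 > R, including mice increases the long-run rate.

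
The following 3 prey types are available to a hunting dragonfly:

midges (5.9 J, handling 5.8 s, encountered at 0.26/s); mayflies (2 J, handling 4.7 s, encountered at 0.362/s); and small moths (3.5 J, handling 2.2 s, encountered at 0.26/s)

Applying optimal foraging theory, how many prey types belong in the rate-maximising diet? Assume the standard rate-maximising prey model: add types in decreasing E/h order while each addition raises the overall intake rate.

E/h in descending order: small moths 1.59, midges 1.02, mayflies 0.426 J/s. The optimal diet is the largest prefix of this list for which every included type satisfies E_i/h_i > R on the types above it.
Rate on top 1: 0.5789. midges: 1.02 > 0.5789 → include.
Rate on top 2: 0.7935. mayflies: 0.426 < 0.7935 → exclude; stop.
Optimal diet: small moths, midges — 2 of 3 types.

2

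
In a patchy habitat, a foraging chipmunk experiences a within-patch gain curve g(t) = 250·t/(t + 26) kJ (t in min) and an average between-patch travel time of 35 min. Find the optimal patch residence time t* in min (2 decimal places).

Optimal t* satisfies g'(t*) = g(t*)/(T + t*).
g'(t) = 250·26/(t + 26)². Setting 250·26/(t+26)² = 250t/[(t+26)(35+t)] gives 26(35+t) = t(t+26), so t² = 26×35 = 910.
t* = √910 = 30.17 min.

30.17 min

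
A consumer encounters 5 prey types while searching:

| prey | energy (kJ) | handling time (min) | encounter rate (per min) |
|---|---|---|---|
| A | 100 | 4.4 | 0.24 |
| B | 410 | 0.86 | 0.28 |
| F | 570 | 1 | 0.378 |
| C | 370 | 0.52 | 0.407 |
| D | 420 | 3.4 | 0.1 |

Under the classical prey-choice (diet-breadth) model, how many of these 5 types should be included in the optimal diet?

Rank by E/h (kJ/min): C 712, F 570, B 477, D 124, A 22.7. Include each in turn until the next type's E/h falls below the running intake rate.
Rate on top 1: 124.3. F: 570 > 124.3 → include.
Rate on top 2: 230.3. B: 477 > 230.3 → include.
Rate on top 3: 262.7. D: 124 < 262.7 → exclude; stop.
Optimal diet: C, F, B — 3 of 5 types.

3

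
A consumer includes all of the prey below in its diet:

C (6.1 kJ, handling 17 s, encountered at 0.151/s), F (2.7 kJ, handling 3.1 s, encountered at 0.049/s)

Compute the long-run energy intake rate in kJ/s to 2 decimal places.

0.28 kJ/s

Energy encountered per unit search time: 0.151×6.1 + 0.049×2.7 = 1.053 kJ/s.
Handling time per unit search time: 0.151×17 + 0.049×3.1 = 2.719.
Rate = 1.053/(1 + 2.719) = 0.2833 kJ/s.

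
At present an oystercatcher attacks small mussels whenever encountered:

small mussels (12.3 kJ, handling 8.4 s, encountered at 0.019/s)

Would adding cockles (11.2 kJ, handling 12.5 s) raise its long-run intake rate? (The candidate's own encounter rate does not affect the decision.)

Intake rate on the current diet: R = (0.019×12.3) / (1 + 0.019×8.4) = 0.2337/1.16 = 0.2015 kJ/s.
cockles: E/h = 11.2/12.5 = 0.896 kJ/s.
Since 0.896 > R, including cockles increases the long-run rate.

Yes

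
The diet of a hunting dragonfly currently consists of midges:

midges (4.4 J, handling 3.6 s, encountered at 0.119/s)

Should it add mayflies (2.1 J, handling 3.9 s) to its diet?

On midges alone, R = ΣλE/(1+Σλh) = 0.5236/1.428 = 0.3666 J/s.
Profitability of mayflies: 2.1/3.9 = 0.5385 J/s.
0.5385 > 0.3666, so adding mayflies raises the average — include it.

Yes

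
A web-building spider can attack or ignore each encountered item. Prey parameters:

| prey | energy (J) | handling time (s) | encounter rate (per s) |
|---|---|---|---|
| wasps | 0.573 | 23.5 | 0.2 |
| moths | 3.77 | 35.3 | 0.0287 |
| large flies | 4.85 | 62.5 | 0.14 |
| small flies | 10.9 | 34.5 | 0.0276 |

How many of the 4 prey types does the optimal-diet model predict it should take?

Profitabilities (E/h, J/s): small flies 0.316, moths 0.107, large flies 0.0776, wasps 0.0244. Add prey in this order while the next type's profitability exceeds the intake rate on those already taken.
Rate on top 1: 0.1541. moths: 0.107 < 0.1541 → exclude; stop.
Optimal diet: small flies — 1 of 4 types.

1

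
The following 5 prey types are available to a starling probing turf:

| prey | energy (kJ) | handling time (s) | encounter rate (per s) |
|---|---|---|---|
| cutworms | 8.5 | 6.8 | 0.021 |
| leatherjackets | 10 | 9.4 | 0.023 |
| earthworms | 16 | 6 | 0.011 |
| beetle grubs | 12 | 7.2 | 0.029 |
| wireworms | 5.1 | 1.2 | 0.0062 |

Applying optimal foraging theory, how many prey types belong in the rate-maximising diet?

5

E/h in descending order: wireworms 4.25, earthworms 2.67, beetle grubs 1.67, cutworms 1.25, leatherjackets 1.06 kJ/s. The optimal diet is the largest prefix of this list for which every included type satisfies E_i/h_i > R on the types above it.
Rate on top 1: 0.03139. earthworms: 2.67 > 0.03139 → include.
Rate on top 2: 0.1934. beetle grubs: 1.67 > 0.1934 → include.
Rate on top 3: 0.4333. cutworms: 1.25 > 0.4333 → include.
Rate on top 4: 0.5152. leatherjackets: 1.06 > 0.5152 → include.
Optimal diet: wireworms, earthworms, beetle grubs, cutworms, leatherjackets — 5 of 5 types.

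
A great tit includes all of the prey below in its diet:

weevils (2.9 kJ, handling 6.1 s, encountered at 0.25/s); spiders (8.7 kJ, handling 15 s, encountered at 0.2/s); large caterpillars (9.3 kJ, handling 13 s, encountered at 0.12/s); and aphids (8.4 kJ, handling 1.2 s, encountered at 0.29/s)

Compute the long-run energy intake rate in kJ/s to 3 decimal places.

R = (0.25×2.9 + 0.2×8.7 + 0.12×9.3 + 0.29×8.4) / (1 + 0.25×6.1 + 0.2×15 + 0.12×13 + 0.29×1.2) = 6.017/7.433 = 0.8095 kJ/s.

0.809 kJ/s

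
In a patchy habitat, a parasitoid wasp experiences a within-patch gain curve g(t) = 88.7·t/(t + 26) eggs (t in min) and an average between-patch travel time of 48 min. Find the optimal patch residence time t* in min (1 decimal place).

Maximise g(t)/(T+t): set derivative to zero → g'(t)(T+t) = g(t).
g'(t) = 88.7·26/(t + 26)². Setting 88.7·26/(t+26)² = 88.7t/[(t+26)(48+t)] gives 26(48+t) = t(t+26), so t² = 26×48 = 1248.
t* = √1248 = 35.33 min.

35.3 min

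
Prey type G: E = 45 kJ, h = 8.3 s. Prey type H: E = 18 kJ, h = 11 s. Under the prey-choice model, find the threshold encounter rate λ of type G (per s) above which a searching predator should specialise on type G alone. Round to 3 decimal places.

0.052 per s

At the threshold, the rate on type G alone equals the profitability of type H: λ·45/(1 + λ·8.3) = 18/11 = 1.636.
Rearranging, λ(45 − 1.636×8.3) = 1.636, so λ = 1.636/31.42 = 0.05208 per s.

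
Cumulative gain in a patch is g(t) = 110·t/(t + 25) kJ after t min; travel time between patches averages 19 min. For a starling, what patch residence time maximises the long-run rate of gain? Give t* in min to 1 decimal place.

Maximise g(t)/(T+t): set derivative to zero → g'(t)(T+t) = g(t).
g'(t) = 110·25/(t + 25)². Setting 110·25/(t+25)² = 110t/[(t+25)(19+t)] gives 25(19+t) = t(t+25), so t² = 25×19 = 475.
t* = √475 = 21.79 min.

21.8 min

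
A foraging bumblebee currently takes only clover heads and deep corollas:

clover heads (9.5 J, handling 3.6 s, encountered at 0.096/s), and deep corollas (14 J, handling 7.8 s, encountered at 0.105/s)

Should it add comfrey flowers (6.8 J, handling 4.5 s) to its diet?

On clover heads and deep corollas alone, R = ΣλE/(1+Σλh) = 2.382/2.165 = 1.1 J/s.
Profitability of comfrey flowers: 6.8/4.5 = 1.511 J/s.
1.511 > 1.1, so adding comfrey flowers raises the average — include it.

Yes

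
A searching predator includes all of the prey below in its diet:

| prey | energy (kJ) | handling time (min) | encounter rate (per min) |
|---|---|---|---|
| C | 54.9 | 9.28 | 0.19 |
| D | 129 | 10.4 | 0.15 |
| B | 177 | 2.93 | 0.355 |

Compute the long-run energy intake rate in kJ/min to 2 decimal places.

R = (0.19×54.9 + 0.15×129 + 0.355×177) / (1 + 0.19×9.28 + 0.15×10.4 + 0.355×2.93) = 92.62/5.363 = 17.27 kJ/min.

17.27 kJ/min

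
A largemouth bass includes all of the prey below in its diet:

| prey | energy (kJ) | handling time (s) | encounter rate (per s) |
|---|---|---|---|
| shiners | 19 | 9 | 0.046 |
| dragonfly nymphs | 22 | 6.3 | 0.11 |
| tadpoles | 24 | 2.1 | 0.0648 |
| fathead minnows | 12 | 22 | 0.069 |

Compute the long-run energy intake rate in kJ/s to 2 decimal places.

Energy encountered per unit search time: 0.046×19 + 0.11×22 + 0.0648×24 + 0.069×12 = 5.677 kJ/s.
Handling time per unit search time: 0.046×9 + 0.11×6.3 + 0.0648×2.1 + 0.069×22 = 2.761.
Rate = 5.677/(1 + 2.761) = 1.509 kJ/s.

1.51 kJ/s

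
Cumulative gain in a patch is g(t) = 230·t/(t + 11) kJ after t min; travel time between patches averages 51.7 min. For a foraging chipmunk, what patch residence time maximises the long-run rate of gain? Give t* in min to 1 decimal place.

23.8 min

Maximise g(t)/(T+t): set derivative to zero → g'(t)(T+t) = g(t).
g'(t) = 230·11/(t + 11)². Setting 230·11/(t+11)² = 230t/[(t+11)(51.7+t)] gives 11(51.7+t) = t(t+11), so t² = 11×51.7 = 568.7.
t* = √568.7 = 23.85 min.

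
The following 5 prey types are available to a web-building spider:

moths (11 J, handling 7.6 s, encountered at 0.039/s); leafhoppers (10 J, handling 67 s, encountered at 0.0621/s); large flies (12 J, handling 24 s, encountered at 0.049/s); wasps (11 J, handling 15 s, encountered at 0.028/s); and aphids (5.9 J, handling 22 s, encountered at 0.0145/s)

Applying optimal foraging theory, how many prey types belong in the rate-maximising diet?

Rank by E/h (J/s): moths 1.45, wasps 0.733, large flies 0.5, aphids 0.268, leafhoppers 0.149. Include each in turn until the next type's E/h falls below the running intake rate.
Rate on top 1: 0.3309. wasps: 0.733 > 0.3309 → include.
Rate on top 2: 0.4294. large flies: 0.5 > 0.4294 → include.
Rate on top 3: 0.4581. aphids: 0.268 < 0.4581 → exclude; stop.
Optimal diet: moths, wasps, large flies — 3 of 5 types.

3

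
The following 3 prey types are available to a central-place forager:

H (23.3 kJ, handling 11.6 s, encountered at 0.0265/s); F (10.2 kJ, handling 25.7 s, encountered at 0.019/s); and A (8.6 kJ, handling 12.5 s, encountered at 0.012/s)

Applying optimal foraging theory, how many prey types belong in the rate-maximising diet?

E/h in descending order: H 2.01, A 0.688, F 0.397 kJ/s. The optimal diet is the largest prefix of this list for which every included type satisfies E_i/h_i > R on the types above it.
Rate on top 1: 0.4723. A: 0.688 > 0.4723 → include.
Rate on top 2: 0.4945. F: 0.397 < 0.4945 → exclude; stop.
Optimal diet: H, A — 2 of 3 types.

2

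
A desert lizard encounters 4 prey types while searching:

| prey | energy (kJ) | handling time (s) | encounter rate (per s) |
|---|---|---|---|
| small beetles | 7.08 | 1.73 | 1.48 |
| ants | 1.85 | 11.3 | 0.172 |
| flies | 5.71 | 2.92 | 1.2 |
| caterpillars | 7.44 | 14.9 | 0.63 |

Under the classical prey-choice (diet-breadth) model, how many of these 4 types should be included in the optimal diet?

Rank by E/h (kJ/s): small beetles 4.09, flies 1.96, caterpillars 0.499, ants 0.164. Include each in turn until the next type's E/h falls below the running intake rate.
Rate on top 1: 2.943. flies: 1.96 < 2.943 → exclude; stop.
Optimal diet: small beetles — 1 of 4 types.

1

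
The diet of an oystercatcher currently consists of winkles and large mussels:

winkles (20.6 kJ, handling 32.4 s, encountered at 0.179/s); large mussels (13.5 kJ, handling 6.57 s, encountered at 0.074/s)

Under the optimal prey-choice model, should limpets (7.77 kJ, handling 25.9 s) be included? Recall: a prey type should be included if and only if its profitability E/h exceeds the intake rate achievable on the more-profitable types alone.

On winkles and large mussels alone, R = ΣλE/(1+Σλh) = 4.686/7.286 = 0.6432 kJ/s.
Profitability of limpets: 7.77/25.9 = 0.3 kJ/s.
Since 0.3 < R, time spent handling limpets is better spent searching.

No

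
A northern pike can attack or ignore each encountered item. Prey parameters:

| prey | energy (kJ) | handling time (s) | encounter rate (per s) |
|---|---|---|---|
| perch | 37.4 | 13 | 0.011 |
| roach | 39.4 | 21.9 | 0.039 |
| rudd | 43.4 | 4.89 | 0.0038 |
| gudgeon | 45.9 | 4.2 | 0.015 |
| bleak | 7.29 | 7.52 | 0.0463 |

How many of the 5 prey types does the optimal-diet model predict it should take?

Rank by E/h (kJ/s): gudgeon 10.9, rudd 8.88, perch 2.88, roach 1.8, bleak 0.969. Include each in turn until the next type's E/h falls below the running intake rate.
Rate on top 1: 0.6477. rudd: 8.88 > 0.6477 → include.
Rate on top 2: 0.789. perch: 2.88 > 0.789 → include.
Rate on top 3: 1.033. roach: 1.8 > 1.033 → include.
Rate on top 4: 1.348. bleak: 0.969 < 1.348 → exclude; stop.
Optimal diet: gudgeon, rudd, perch, roach — 4 of 5 types.

4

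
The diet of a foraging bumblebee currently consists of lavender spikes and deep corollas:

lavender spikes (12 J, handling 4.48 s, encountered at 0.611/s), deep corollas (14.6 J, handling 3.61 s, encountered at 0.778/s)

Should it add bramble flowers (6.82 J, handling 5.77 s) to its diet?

No

Current rate: (0.611×12 + 0.778×14.6)/(1 + 0.611×4.48 + 0.778×3.61) = 2.855 J/s.
Profitability of bramble flowers: 6.82/5.77 = 1.182 J/s.
Since 1.182 < R, time spent handling bramble flowers is better spent searching.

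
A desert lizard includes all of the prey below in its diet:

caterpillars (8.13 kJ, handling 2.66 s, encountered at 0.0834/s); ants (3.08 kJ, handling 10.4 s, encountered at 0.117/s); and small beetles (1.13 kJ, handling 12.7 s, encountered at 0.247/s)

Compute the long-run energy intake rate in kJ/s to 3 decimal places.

0.236 kJ/s

R = (0.0834×8.13 + 0.117×3.08 + 0.247×1.13) / (1 + 0.0834×2.66 + 0.117×10.4 + 0.247×12.7) = 1.318/5.576 = 0.2363 kJ/s.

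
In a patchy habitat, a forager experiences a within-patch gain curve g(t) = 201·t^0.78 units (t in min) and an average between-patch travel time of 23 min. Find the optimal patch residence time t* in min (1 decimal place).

81.5 min

Maximise g(t)/(T+t): set derivative to zero → g'(t)(T+t) = g(t).
g'(t) = 0.78·201·t^-0.22. Setting 0.78·201·t^-0.22 = 201·t^0.78/(23+t) gives 0.78(23+t) = t, so 0.22·t = 0.78×23.
t* = 0.78×23/0.22 = 81.55 min.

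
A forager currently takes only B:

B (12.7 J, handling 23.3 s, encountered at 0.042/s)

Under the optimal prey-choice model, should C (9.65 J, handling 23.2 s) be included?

Yes

Intake rate on the current diet: R = (0.042×12.7) / (1 + 0.042×23.3) = 0.5334/1.979 = 0.2696 J/s.
C: E/h = 9.65/23.2 = 0.4159 J/s.
0.4159 > 0.2696, so adding C raises the average — include it.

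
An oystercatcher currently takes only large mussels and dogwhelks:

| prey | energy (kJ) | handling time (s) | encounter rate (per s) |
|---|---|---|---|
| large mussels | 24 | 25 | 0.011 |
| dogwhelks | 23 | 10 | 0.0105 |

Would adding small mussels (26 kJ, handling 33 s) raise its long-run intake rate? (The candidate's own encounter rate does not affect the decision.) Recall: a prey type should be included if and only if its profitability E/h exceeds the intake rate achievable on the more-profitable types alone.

Yes

Current rate: (0.011×24 + 0.0105×23)/(1 + 0.011×25 + 0.0105×10) = 0.3663 kJ/s.
small mussels: E/h = 26/33 = 0.7879 kJ/s.
0.7879 > 0.3663, so adding small mussels raises the average — include it.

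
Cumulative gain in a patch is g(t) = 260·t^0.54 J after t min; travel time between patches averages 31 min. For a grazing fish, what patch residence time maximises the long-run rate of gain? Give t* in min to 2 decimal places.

36.39 min

Optimal t* satisfies g'(t*) = g(t*)/(T + t*).
g'(t) = 0.54·260·t^-0.46. Setting 0.54·260·t^-0.46 = 260·t^0.54/(31+t) gives 0.54(31+t) = t, so 0.46·t = 0.54×31.
t* = 0.54×31/0.46 = 36.39 min.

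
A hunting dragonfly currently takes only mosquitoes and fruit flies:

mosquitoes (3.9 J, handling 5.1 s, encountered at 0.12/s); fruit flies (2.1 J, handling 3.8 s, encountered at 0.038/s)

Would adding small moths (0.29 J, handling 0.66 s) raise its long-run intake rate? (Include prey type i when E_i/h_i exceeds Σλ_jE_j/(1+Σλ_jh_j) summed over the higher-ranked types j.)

Yes

On mosquitoes and fruit flies alone, R = ΣλE/(1+Σλh) = 0.5478/1.756 = 0.3119 J/s.
small moths: E/h = 0.29/0.66 = 0.4394 J/s.
0.4394 > 0.3119, so adding small moths raises the average — include it.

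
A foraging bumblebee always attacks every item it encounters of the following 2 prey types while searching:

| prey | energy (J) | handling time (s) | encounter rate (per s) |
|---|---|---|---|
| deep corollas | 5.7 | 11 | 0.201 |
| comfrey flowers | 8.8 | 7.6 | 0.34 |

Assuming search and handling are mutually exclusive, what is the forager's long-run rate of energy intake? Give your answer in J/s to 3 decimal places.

0.714 J/s

Energy encountered per unit search time: 0.201×5.7 + 0.34×8.8 = 4.138 J/s.
Handling time per unit search time: 0.201×11 + 0.34×7.6 = 4.795.
Rate = 4.138/(1 + 4.795) = 0.714 J/s.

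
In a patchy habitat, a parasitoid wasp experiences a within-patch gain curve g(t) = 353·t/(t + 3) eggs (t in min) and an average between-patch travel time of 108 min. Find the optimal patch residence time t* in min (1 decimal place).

Maximise g(t)/(T+t): set derivative to zero → g'(t)(T+t) = g(t).
g'(t) = 353·3/(t + 3)². Setting 353·3/(t+3)² = 353t/[(t+3)(108+t)] gives 3(108+t) = t(t+3), so t² = 3×108 = 324.
t* = √324 = 18 min.

18.0 min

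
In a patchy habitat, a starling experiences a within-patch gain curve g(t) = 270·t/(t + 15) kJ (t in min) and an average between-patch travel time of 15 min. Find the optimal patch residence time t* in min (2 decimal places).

15.00 min

Maximise g(t)/(T+t): set derivative to zero → g'(t)(T+t) = g(t).
g'(t) = 270·15/(t + 15)². Setting 270·15/(t+15)² = 270t/[(t+15)(15+t)] gives 15(15+t) = t(t+15), so t² = 15×15 = 225.
t* = √225 = 15 min.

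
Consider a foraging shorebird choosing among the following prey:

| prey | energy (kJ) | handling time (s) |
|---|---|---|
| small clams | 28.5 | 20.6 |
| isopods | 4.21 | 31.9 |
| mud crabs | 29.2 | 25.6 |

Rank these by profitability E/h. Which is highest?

Profitability E/h (kJ/s): small clams = 28.5/20.6 = 1.38, isopods = 4.21/31.9 = 0.132, mud crabs = 29.2/25.6 = 1.14.
Ranked: small clams > mud crabs > isopods.

small clams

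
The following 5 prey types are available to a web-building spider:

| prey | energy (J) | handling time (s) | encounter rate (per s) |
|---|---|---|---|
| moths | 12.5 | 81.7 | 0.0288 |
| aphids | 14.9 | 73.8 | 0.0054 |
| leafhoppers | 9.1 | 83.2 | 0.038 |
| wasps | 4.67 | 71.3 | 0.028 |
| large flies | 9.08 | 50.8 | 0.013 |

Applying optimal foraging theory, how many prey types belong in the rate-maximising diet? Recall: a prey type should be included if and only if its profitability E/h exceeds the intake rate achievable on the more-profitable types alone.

E/h in descending order: aphids 0.202, large flies 0.179, moths 0.153, leafhoppers 0.109, wasps 0.0655 J/s. The optimal diet is the largest prefix of this list for which every included type satisfies E_i/h_i > R on the types above it.
Rate on top 1: 0.05753. large flies: 0.179 > 0.05753 → include.
Rate on top 2: 0.09641. moths: 0.153 > 0.09641 → include.
Rate on top 3: 0.1266. leafhoppers: 0.109 < 0.1266 → exclude; stop.
Optimal diet: aphids, large flies, moths — 3 of 5 types.

3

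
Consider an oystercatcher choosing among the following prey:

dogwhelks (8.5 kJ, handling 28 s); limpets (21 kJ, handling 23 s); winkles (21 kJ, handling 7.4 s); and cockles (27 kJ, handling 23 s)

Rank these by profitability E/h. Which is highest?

In descending order of E/h:
winkles: 21/7.4 = 2.84 kJ/s
cockles: 27/23 = 1.17 kJ/s
limpets: 21/23 = 0.913 kJ/s
dogwhelks: 8.5/28 = 0.304 kJ/s

winkles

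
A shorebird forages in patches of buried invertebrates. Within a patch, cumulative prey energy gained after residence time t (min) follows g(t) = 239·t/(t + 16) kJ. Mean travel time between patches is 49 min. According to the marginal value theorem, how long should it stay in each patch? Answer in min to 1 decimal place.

Maximise g(t)/(T+t): set derivative to zero → g'(t)(T+t) = g(t).
g'(t) = 239·16/(t + 16)². Setting 239·16/(t+16)² = 239t/[(t+16)(49+t)] gives 16(49+t) = t(t+16), so t² = 16×49 = 784.
t* = √784 = 28 min.

28.0 min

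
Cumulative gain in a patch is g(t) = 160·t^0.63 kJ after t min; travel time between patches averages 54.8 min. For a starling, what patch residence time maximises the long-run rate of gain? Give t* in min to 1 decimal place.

93.3 min

Optimal t* satisfies g'(t*) = g(t*)/(T + t*).
g'(t) = 0.63·160·t^-0.37. Setting 0.63·160·t^-0.37 = 160·t^0.63/(54.8+t) gives 0.63(54.8+t) = t, so 0.37·t = 0.63×54.8.
t* = 0.63×54.8/0.37 = 93.31 min.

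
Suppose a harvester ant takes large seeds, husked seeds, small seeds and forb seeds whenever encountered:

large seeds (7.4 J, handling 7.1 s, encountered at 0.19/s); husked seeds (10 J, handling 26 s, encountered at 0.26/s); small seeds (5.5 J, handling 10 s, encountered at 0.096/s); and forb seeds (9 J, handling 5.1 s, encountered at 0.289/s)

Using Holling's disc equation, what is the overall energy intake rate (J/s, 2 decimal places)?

0.62 J/s

Energy encountered per unit search time: 0.19×7.4 + 0.26×10 + 0.096×5.5 + 0.289×9 = 7.135 J/s.
Handling time per unit search time: 0.19×7.1 + 0.26×26 + 0.096×10 + 0.289×5.1 = 10.54.
Rate = 7.135/(1 + 10.54) = 0.6181 J/s.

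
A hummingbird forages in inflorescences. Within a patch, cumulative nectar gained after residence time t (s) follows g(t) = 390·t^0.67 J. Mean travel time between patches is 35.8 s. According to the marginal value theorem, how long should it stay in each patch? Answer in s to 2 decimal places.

72.68 s

Maximise g(t)/(T+t): set derivative to zero → g'(t)(T+t) = g(t).
g'(t) = 0.67·390·t^-0.33. Setting 0.67·390·t^-0.33 = 390·t^0.67/(35.8+t) gives 0.67(35.8+t) = t, so 0.33·t = 0.67×35.8.
t* = 0.67×35.8/0.33 = 72.68 s.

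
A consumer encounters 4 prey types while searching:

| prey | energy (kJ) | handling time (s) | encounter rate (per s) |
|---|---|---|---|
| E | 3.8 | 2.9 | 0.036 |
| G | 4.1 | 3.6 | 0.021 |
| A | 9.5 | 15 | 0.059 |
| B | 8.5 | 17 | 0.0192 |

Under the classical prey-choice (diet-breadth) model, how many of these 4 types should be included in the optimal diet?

4

E/h in descending order: E 1.31, G 1.14, A 0.633, B 0.5 kJ/s. The optimal diet is the largest prefix of this list for which every included type satisfies E_i/h_i > R on the types above it.
Rate on top 1: 0.1239. G: 1.14 > 0.1239 → include.
Rate on top 2: 0.1889. A: 0.633 > 0.1889 → include.
Rate on top 3: 0.3794. B: 0.5 > 0.3794 → include.
Optimal diet: E, G, A, B — 4 of 4 types.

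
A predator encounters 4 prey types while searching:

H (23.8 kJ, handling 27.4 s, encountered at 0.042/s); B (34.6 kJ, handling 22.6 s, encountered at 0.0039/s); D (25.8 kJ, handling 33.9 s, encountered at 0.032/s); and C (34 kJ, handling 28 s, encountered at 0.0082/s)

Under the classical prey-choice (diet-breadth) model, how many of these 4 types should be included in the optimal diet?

4

Profitabilities (E/h, kJ/s): B 1.53, C 1.21, H 0.869, D 0.761. Add prey in this order while the next type's profitability exceeds the intake rate on those already taken.
Rate on top 1: 0.124. C: 1.21 > 0.124 → include.
Rate on top 2: 0.314. H: 0.869 > 0.314 → include.
Rate on top 3: 0.5725. D: 0.761 > 0.5725 → include.
Optimal diet: B, C, H, D — 4 of 4 types.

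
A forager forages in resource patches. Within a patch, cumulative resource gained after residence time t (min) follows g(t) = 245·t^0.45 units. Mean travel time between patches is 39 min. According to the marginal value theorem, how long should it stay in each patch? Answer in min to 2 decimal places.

By the marginal value theorem, leave when the instantaneous gain rate g'(t) equals the habitat-wide average g(t)/(T + t).
g'(t) = 0.45·245·t^-0.55. Setting 0.45·245·t^-0.55 = 245·t^0.45/(39+t) gives 0.45(39+t) = t, so 0.55·t = 0.45×39.
t* = 0.45×39/0.55 = 31.91 min.

31.91 min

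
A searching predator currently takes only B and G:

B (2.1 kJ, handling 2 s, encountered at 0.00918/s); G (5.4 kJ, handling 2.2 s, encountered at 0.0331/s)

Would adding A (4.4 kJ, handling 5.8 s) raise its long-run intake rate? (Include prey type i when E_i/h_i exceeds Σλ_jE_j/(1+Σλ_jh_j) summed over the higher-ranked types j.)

Yes

Current rate: (0.00918×2.1 + 0.0331×5.4)/(1 + 0.00918×2 + 0.0331×2.2) = 0.1815 kJ/s.
Profitability of A: 4.4/5.8 = 0.7586 kJ/s.
0.7586 > 0.1815, so adding A raises the average — include it.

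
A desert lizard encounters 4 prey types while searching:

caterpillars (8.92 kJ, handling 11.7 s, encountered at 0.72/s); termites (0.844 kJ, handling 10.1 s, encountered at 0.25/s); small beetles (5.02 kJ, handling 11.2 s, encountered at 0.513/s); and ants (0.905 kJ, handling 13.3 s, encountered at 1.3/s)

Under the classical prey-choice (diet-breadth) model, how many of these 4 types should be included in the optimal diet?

1

Rank by E/h (kJ/s): caterpillars 0.762, small beetles 0.448, termites 0.0836, ants 0.068. Include each in turn until the next type's E/h falls below the running intake rate.
Rate on top 1: 0.6815. small beetles: 0.448 < 0.6815 → exclude; stop.
Optimal diet: caterpillars — 1 of 4 types.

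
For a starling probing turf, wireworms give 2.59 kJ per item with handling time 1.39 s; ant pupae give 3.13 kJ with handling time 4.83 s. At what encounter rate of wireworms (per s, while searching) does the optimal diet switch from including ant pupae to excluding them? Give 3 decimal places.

The zero-one rule: include ant pupae iff E₂/h₂ > λE₁/(1+λh₁). Equality gives the switch point.
λE₁h₂ = E₂ + λE₂h₁ ⇒ λ = E₂/(E₁h₂ − E₂h₁) = 3.13/(12.51 − 4.351) = 0.3836 per s.

0.384 per s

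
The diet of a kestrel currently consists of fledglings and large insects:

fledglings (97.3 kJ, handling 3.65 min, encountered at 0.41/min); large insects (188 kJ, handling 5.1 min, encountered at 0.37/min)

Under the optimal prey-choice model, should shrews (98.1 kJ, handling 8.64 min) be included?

No

Current rate: (0.41×97.3 + 0.37×188)/(1 + 0.41×3.65 + 0.37×5.1) = 24.97 kJ/min.
shrews: E/h = 98.1/8.64 = 11.35 kJ/min.
Since 11.35 < R, time spent handling shrews is better spent searching.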